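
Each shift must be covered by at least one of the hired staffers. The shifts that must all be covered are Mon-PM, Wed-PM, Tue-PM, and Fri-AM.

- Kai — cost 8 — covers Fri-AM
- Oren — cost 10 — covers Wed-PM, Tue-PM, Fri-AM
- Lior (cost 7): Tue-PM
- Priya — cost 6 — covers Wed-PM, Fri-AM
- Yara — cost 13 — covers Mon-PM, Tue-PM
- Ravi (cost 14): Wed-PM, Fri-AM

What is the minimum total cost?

19

Choose Priya and Yara: together they cover Mon-PM, Wed-PM, Tue-PM, Fri-AM — every shift.
Total cost: 6 + 13 = 19.
No cover costs less than 19.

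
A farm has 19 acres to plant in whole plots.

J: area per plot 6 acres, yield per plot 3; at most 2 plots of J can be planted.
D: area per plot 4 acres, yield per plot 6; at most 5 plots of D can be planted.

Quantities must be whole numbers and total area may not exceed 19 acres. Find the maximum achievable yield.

1×J and 3×D: area 18 ≤ 19, yield 1·3 + 3·6 = 21.
4×D: area 16 ≤ 19, yield 4·6 = 24.
Best is 24.

24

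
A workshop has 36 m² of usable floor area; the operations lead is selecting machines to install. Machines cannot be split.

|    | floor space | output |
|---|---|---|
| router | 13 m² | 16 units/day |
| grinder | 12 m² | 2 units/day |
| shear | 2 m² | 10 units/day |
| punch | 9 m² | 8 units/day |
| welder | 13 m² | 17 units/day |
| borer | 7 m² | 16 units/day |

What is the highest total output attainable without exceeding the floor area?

router + shear + welder + borer: floor space 13 + 2 + 13 + 7 = 35 ≤ 36, output 16 + 10 + 17 + 16 = 59.
shear + punch + welder + borer: floor space 2 + 9 + 13 + 7 = 31 ≤ 36, output 10 + 8 + 17 + 16 = 51.
Best is router, shear, welder, and borer with total output 59.

59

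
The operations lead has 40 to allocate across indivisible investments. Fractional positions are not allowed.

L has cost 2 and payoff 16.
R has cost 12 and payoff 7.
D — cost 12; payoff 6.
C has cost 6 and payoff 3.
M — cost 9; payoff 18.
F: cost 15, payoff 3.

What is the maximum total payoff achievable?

47

This is an integer program with binary decision variables.
L + R + D + M: cost 2 + 12 + 12 + 9 = 35 ≤ 40, payoff 16 + 7 + 6 + 18 = 47.
L + R + M + F: cost 2 + 12 + 9 + 15 = 38 ≤ 40, payoff 16 + 7 + 18 + 3 = 44.
L + R + C + M: cost 2 + 12 + 6 + 9 = 29 ≤ 40, payoff 16 + 7 + 3 + 18 = 44.
Best is L, R, D, and M with total payoff 47.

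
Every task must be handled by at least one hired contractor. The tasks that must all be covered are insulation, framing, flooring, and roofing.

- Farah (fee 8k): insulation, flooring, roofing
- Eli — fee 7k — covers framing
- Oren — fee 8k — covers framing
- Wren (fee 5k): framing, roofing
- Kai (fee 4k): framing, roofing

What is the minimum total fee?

Choose Farah and Kai: together they cover insulation, framing, flooring, roofing — every task.
Total fee: 8 + 4 = 12.

12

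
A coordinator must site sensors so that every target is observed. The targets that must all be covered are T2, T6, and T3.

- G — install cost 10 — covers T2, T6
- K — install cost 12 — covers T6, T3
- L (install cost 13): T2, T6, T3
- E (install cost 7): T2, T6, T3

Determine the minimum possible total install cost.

7

This is a weighted set-cover instance.
E alone covers T2, T6, T3 — every target.
Total install cost: 7.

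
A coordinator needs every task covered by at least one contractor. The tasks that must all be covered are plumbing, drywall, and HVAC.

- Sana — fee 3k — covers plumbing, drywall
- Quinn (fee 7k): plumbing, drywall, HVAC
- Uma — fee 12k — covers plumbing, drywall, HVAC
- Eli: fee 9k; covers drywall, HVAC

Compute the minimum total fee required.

This is an integer covering problem.
Quinn alone covers plumbing, drywall, HVAC — every task.
Total fee: 7.

7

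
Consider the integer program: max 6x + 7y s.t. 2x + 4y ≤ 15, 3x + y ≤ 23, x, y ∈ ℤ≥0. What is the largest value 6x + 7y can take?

42

(x,y)=(7,0): 2·7+4·0=14≤15, 3·7+1·0=21≤23, objective 42.
(x,y)=(6,0): 2·6+4·0=12≤15, 3·6+1·0=18≤23, objective 36.
No feasible integer point exceeds 42.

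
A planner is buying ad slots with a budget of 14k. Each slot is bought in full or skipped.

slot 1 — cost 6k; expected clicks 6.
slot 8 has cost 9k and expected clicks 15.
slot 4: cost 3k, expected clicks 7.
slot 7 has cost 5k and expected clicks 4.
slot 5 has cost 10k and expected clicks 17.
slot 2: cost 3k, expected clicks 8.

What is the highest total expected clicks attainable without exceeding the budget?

25

slot 4 + slot 5: cost 3 + 10 = 13 ≤ 14, expected clicks 7 + 17 = 24.
slot 5 + slot 2: cost 10 + 3 = 13 ≤ 14, expected clicks 17 + 8 = 25.
Best is slot 5 and slot 2 with total expected clicks 25.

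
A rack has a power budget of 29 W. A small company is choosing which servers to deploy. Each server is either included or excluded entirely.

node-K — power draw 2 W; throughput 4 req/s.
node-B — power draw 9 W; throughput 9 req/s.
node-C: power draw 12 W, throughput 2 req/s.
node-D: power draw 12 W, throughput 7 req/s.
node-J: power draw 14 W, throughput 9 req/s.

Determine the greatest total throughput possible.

Allowing fractional choices, the relaxed optimum would be about 24.3, but servers are indivisible.
node-K + node-B + node-J: power draw 2 + 9 + 14 = 25 ≤ 29, throughput 4 + 9 + 9 = 22.
node-K + node-D + node-J: power draw 2 + 12 + 14 = 28 ≤ 29, throughput 4 + 7 + 9 = 20.
node-K + node-B + node-D: power draw 2 + 9 + 12 = 23 ≤ 29, throughput 4 + 9 + 7 = 20.
Best is node-K, node-B, and node-J with total throughput 22.

22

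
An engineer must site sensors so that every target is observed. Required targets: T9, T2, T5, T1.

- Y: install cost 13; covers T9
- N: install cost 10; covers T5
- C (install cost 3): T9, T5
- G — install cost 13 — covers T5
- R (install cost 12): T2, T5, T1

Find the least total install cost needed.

15

Choose C and R: together they cover T9, T2, T5, T1 — every target.
Total install cost: 3 + 12 = 15.
No cover costs less than 15.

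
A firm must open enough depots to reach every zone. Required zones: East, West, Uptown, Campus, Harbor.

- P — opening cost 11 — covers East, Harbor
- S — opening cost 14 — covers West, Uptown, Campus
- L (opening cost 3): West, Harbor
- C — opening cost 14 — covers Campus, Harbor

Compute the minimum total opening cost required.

This is a weighted set-cover instance.
The greedy cost-per-new-zone heuristic would pick L, S, and P for 28, but a cheaper cover exists.
Choose P and S: together they cover East, West, Uptown, Campus, Harbor — every zone.
Total opening cost: 11 + 14 = 25.
No cover costs less than 25.

25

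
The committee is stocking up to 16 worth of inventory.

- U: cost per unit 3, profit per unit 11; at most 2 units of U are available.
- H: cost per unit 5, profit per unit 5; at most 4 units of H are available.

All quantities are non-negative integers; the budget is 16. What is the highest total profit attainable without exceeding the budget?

32

Take 2×U and 2×H: cost 16 ≤ 16, profit 2·11 + 2·5 = 32.
U has the best ratio (11/3) and is taken to its limit of 2; remaining capacity is filled optimally with the others.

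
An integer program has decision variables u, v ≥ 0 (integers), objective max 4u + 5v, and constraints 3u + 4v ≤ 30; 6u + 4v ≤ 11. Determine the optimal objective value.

Relaxing integrality, the LP optimum is 13.75 at (u,v) = (0, 2.75), which is not an integer point.
(u,v)=(0,2): 3·0+4·2=8≤30, 6·0+4·2=8≤11, objective 10.
(u,v)=(1,1): 3·1+4·1=7≤30, 6·1+4·1=10≤11, objective 9.
Maximum is 10 at (u,v)=(0,2).

10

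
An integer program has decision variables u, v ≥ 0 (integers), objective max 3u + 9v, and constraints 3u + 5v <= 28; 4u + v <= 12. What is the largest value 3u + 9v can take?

Relaxing integrality, the LP optimum is 50.40 at (u,v) = (0, 5.6), which is not an integer point.
(u,v)=(1,5): 3·1+5·5=28≤28, 4·1+1·5=9≤12, objective 48.
(u,v)=(0,5): 3·0+5·5=25≤28, 4·0+1·5=5≤12, objective 45.
(u,v)=(2,4): 3·2+5·4=26≤28, 4·2+1·4=12≤12, objective 42.
The best lattice point is (1,5), giving 48.

48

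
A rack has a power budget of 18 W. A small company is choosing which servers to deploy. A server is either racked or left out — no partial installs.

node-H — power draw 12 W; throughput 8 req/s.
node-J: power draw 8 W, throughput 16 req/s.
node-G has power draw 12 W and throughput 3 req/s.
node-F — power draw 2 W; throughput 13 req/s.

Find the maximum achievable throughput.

Treat it as a binary knapsack problem.
Take node-J and node-F: power draw 8 + 2 = 10 ≤ 18, throughput 16 + 13 = 29.
No other feasible combination does better.

29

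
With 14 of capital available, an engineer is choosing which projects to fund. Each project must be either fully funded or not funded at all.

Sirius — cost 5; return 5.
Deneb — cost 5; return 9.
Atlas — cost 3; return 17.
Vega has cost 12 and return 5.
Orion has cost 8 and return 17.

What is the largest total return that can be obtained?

Sirius + Deneb + Atlas: cost 5 + 5 + 3 = 13 ≤ 14, return 5 + 9 + 17 = 31.
Atlas + Orion: cost 3 + 8 = 11 ≤ 14, return 17 + 17 = 34.
Best is Atlas and Orion with total return 34.

34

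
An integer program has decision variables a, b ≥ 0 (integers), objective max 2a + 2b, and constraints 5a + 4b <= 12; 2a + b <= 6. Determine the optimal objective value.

6

(a,b)=(0,3): 5·0+4·3=12≤12, 2·0+1·3=3≤6, objective 6.
(a,b)=(0,2): 5·0+4·2=8≤12, 2·0+1·2=2≤6, objective 4.
The best lattice point is (0,3), giving 6.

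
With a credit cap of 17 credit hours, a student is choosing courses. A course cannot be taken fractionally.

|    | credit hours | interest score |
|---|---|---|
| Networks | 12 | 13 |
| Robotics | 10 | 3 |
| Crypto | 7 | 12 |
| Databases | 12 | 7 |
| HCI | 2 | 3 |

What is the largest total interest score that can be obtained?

This is a 0-1 knapsack instance.
Take Networks and HCI: credit hours 12 + 2 = 14 ≤ 17, interest score 13 + 3 = 16.
No other feasible combination does better.

16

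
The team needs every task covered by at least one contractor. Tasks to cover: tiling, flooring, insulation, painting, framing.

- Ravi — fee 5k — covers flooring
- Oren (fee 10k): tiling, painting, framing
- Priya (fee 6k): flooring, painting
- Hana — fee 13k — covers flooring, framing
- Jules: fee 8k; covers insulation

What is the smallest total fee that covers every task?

Choose Ravi, Oren, and Jules: together they cover tiling, flooring, insulation, painting, framing — every task.
Total fee: 5 + 10 + 8 = 23.

23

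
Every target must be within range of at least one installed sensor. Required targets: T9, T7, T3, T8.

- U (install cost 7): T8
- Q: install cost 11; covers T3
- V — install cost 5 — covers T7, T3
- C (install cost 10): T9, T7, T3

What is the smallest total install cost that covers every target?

This is a weighted set-cover instance.
Choose U and C: together they cover T9, T7, T3, T8 — every target.
Total install cost: 7 + 10 = 17.

17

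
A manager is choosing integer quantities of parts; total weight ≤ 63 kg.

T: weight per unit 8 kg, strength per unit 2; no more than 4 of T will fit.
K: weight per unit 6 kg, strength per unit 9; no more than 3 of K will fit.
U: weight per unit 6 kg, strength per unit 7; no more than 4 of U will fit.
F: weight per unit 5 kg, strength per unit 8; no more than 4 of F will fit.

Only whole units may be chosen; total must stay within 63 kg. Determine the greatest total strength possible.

This is a bounded integer knapsack.
3×K, 4×U, and 4×F: weight 62 ≤ 63, strength 3·9 + 4·7 + 4·8 = 87.
3×K, 3×U, and 4×F: weight 56 ≤ 63, strength 3·9 + 3·7 + 4·8 = 80.
Best is 87.

87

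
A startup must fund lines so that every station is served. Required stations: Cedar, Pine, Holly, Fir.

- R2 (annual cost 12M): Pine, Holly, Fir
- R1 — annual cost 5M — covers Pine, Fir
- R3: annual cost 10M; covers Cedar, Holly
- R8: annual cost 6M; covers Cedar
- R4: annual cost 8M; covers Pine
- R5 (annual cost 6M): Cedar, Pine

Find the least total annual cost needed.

Choose R1 and R3: together they cover Cedar, Pine, Holly, Fir — every station.
Total annual cost: 5 + 10 = 15.

15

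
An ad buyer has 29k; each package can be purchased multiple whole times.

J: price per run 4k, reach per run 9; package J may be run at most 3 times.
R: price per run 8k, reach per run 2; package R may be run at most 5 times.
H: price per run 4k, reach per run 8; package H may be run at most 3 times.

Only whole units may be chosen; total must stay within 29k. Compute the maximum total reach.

3×J and 3×H: price 24 ≤ 29, reach 3·9 + 3·8 = 51.
3×J, 1×R, and 2×H: price 28 ≤ 29, reach 3·9 + 1·2 + 2·8 = 45.
Best is 51.

51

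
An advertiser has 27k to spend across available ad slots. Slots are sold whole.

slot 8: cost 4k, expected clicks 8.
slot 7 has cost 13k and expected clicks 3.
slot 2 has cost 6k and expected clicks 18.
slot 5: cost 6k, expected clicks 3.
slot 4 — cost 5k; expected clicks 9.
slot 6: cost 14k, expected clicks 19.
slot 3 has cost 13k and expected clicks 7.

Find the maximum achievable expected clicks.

46

Allowing fractional choices, the relaxed optimum would be about 51.3, but ad slots are indivisible.
slot 2 + slot 4 + slot 6: cost 6 + 5 + 14 = 25 ≤ 27, expected clicks 18 + 9 + 19 = 46.
slot 8 + slot 2 + slot 6: cost 4 + 6 + 14 = 24 ≤ 27, expected clicks 8 + 18 + 19 = 45.
Best is slot 2, slot 4, and slot 6 with total expected clicks 46.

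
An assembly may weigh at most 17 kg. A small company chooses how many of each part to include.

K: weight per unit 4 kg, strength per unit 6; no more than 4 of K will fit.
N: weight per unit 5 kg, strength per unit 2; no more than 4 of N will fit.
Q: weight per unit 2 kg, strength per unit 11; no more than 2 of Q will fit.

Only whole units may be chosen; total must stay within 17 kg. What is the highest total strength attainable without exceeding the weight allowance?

3×K and 2×Q: weight 16 ≤ 17, strength 3·6 + 2·11 = 40.
2×K, 1×N, and 2×Q: weight 17 ≤ 17, strength 2·6 + 1·2 + 2·11 = 36.
Best is 40.

40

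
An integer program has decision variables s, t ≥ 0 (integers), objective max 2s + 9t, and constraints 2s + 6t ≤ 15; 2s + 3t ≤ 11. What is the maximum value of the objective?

20

The continuous relaxation peaks at (0, 2.5) with value 22.50; rounding to a feasible lattice point costs some objective.
(s,t)=(1,2): 2·1+6·2=14≤15, 2·1+3·2=8≤11, objective 20.
(s,t)=(0,2): 2·0+6·2=12≤15, 2·0+3·2=6≤11, objective 18.
(s,t)=(2,1): 2·2+6·1=10≤15, 2·2+3·1=7≤11, objective 13.
Maximum is 20 at (s,t)=(1,2).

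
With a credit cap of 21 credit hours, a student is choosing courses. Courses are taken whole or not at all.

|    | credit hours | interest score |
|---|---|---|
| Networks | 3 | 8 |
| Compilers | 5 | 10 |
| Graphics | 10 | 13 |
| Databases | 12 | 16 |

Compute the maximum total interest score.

34

Treat it as a binary knapsack problem.
Compilers + Databases: credit hours 5 + 12 = 17 ≤ 21, interest score 10 + 16 = 26.
Networks + Compilers + Databases: credit hours 3 + 5 + 12 = 20 ≤ 21, interest score 8 + 10 + 16 = 34.
Networks + Compilers + Graphics: credit hours 3 + 5 + 10 = 18 ≤ 21, interest score 8 + 10 + 13 = 31.
Best is Networks, Compilers, and Databases with total interest score 34.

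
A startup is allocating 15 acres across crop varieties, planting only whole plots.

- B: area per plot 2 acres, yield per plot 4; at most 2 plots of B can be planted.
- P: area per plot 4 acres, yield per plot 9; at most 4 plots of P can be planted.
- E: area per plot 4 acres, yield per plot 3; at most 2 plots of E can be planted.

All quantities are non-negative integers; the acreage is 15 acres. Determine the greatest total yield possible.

31

1×B and 3×P: area 14 ≤ 15, yield 1·4 + 3·9 = 31.
3×P: area 12 ≤ 15, yield 3·9 = 27.
Best is 31.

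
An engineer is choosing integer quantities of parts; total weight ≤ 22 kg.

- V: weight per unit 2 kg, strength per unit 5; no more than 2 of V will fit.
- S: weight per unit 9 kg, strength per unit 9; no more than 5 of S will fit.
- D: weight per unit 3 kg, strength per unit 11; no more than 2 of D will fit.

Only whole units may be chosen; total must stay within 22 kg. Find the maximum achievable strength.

41

This is a bounded integer knapsack.
D has the best ratio (11/3); taking only D gives at most 2×11 = 22 (stopped by the supply cap of 2).
Mixing does better — 2×V, 1×S, and 2×D: weight 19 ≤ 22, strength 2·5 + 1·9 + 2·11 = 41.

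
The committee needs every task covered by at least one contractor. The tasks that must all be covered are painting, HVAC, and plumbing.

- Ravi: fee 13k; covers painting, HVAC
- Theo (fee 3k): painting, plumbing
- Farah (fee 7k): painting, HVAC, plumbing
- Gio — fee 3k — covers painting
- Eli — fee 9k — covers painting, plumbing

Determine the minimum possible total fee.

7

The greedy cost-per-new-task heuristic would pick Theo and Farah for 10, but a cheaper cover exists.
Farah alone covers painting, HVAC, plumbing — every task.
Total fee: 7.
No cover costs less than 7.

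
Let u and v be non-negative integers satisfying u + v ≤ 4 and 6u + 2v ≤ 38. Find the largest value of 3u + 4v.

16

(u,v)=(0,4) is feasible, giving 16.
(u,v)=(1,3) is feasible, giving 15.
(u,v)=(0,3) is feasible, giving 12.
No feasible integer point exceeds 16.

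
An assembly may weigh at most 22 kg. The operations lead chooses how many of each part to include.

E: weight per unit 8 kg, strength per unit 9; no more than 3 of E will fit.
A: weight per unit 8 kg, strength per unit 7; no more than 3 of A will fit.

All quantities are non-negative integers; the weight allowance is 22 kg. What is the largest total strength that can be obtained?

18

This is a bounded integer knapsack.
E has the best ratio (9/8); taking only E gives at most 2×9 = 18 (stopped by the weight limit).
Optimal: 2×E: weight 16 ≤ 22, strength 2·9 = 18.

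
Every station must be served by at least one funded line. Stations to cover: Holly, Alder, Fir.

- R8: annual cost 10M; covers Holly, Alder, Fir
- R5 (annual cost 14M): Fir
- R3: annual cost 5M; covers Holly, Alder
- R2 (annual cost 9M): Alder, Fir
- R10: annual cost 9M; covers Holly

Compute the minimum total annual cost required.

10

The greedy cost-per-new-station heuristic would pick R3 and R2 for 14, but a cheaper cover exists.
R8 alone covers Holly, Alder, Fir — every station.
Total annual cost: 10.
No cover costs less than 10.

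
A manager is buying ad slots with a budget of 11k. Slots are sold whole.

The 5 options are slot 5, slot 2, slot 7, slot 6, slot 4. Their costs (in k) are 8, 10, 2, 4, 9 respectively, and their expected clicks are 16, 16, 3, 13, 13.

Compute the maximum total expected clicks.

This is a 0-1 knapsack instance.
slot 7 + slot 6: cost 2 + 4 = 6 ≤ 11, expected clicks 3 + 13 = 16.
slot 5: cost 8 ≤ 11, expected clicks 16.
slot 5 + slot 7: cost 8 + 2 = 10 ≤ 11, expected clicks 16 + 3 = 19.
Best is slot 5 and slot 7 with total expected clicks 19.

19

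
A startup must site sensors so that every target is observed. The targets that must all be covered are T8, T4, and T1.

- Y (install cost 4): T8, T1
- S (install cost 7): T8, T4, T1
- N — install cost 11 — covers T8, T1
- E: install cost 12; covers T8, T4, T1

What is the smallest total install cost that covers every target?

7

The greedy cost-per-new-target heuristic would pick Y and S for 11, but a cheaper cover exists.
S alone covers T8, T4, T1 — every target.
Total install cost: 7.
No cover costs less than 7.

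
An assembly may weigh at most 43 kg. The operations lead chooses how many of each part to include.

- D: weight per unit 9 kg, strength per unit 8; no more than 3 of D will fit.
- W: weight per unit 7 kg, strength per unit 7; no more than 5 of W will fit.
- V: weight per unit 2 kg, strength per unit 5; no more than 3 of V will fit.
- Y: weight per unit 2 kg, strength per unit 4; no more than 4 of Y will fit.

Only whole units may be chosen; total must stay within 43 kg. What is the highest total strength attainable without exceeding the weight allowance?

59

4×W, 3×V, and 4×Y: weight 42 ≤ 43, strength 4·7 + 3·5 + 4·4 = 59.
1×D, 3×W, 3×V, and 3×Y: weight 42 ≤ 43, strength 1·8 + 3·7 + 3·5 + 3·4 = 56.
Best is 59.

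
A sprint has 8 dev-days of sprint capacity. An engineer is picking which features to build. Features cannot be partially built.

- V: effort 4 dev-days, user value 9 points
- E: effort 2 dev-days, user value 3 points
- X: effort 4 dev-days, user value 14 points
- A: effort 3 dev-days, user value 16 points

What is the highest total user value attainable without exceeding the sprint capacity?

30

X + A: effort 4 + 3 = 7 ≤ 8, user value 14 + 16 = 30.
V + A: effort 4 + 3 = 7 ≤ 8, user value 9 + 16 = 25.
Best is X and A with total user value 30.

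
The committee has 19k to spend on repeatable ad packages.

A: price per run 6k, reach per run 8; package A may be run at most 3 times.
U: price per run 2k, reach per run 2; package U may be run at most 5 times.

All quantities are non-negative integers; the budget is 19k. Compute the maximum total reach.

2×A and 3×U: price 18 ≤ 19, reach 2·8 + 3·2 = 22.
3×A: price 18 ≤ 19, reach 3·8 = 24.
Best is 24.

24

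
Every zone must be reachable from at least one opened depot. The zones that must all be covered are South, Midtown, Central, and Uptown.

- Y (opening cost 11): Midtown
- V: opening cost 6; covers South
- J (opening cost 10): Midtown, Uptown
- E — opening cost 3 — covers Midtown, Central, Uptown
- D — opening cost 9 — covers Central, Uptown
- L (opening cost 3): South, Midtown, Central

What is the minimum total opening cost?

Choose E and L: together they cover South, Midtown, Central, Uptown — every zone.
Total opening cost: 3 + 3 = 6.

6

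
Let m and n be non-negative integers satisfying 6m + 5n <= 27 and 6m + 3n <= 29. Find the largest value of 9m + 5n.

36

The continuous relaxation peaks at (4.5, 0) with value 40.50; rounding to a feasible lattice point costs some objective.
(m,n)=(4,0) is feasible, giving 36.
(m,n)=(3,1) is feasible, giving 32.
Maximum is 36 at (m,n)=(4,0).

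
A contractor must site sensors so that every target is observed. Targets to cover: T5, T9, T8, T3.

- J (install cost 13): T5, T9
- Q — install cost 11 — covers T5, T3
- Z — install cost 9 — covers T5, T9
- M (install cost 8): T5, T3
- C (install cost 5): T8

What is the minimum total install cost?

Choose Z, M, and C: together they cover T5, T9, T8, T3 — every target.
Total install cost: 9 + 8 + 5 = 22.
No cover costs less than 22.

22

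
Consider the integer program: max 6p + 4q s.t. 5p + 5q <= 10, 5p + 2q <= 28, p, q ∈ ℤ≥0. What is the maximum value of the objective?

12

(p,q)=(2,0): 5·2+5·0=10≤10, 5·2+2·0=10≤28, objective 12.
(p,q)=(1,1): 5·1+5·1=10≤10, 5·1+2·1=7≤28, objective 10.
(p,q)=(1,0): 5·1+5·0=5≤10, 5·1+2·0=5≤28, objective 6.
No feasible integer point exceeds 12.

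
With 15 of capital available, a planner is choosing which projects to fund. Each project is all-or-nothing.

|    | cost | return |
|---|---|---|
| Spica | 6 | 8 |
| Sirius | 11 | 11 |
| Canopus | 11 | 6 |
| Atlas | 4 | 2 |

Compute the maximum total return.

13

Treat it as a binary knapsack problem.
Sirius: cost 11 ≤ 15, return 11.
Sirius + Atlas: cost 11 + 4 = 15 ≤ 15, return 11 + 2 = 13.
Best is Sirius and Atlas with total return 13.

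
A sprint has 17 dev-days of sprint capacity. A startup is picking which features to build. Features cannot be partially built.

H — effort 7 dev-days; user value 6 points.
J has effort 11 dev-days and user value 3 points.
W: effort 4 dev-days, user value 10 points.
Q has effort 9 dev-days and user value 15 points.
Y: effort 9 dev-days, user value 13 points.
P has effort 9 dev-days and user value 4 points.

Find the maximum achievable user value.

25

W + Y: effort 4 + 9 = 13 ≤ 17, user value 10 + 13 = 23.
W + Q: effort 4 + 9 = 13 ≤ 17, user value 10 + 15 = 25.
H + Q: effort 7 + 9 = 16 ≤ 17, user value 6 + 15 = 21.
Best is W and Q with total user value 25.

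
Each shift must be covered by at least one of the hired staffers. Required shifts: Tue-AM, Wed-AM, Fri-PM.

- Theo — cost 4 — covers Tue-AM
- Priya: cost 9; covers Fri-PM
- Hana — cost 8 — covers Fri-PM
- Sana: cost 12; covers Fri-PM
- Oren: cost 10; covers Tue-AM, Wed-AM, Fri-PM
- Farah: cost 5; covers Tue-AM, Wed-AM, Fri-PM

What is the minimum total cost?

Farah alone covers Tue-AM, Wed-AM, Fri-PM — every shift.
Total cost: 5.

5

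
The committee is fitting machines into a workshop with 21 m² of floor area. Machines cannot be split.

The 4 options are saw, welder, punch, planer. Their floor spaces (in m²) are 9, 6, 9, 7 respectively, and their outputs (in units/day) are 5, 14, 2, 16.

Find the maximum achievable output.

saw + planer: floor space 9 + 7 = 16 ≤ 21, output 5 + 16 = 21.
welder + planer: floor space 6 + 7 = 13 ≤ 21, output 14 + 16 = 30.
Best is welder and planer with total output 30.

30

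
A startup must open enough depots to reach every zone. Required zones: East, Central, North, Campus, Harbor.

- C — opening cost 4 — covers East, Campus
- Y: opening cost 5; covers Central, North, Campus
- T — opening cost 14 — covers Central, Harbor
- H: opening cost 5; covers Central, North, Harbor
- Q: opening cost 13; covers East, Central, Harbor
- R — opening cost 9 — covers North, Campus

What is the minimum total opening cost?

9

The greedy cost-per-new-zone heuristic would pick Y, C, and H for 14, but a cheaper cover exists.
Choose C and H: together they cover East, Central, North, Campus, Harbor — every zone.
Total opening cost: 4 + 5 = 9.
No cover costs less than 9.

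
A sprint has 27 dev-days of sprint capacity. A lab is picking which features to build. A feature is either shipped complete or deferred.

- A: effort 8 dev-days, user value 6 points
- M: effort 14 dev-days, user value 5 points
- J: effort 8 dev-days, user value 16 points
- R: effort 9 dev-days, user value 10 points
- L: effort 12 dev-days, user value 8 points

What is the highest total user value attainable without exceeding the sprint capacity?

Allowing fractional choices, the relaxed optimum would be about 33.3, but features are indivisible.
J + L: effort 8 + 12 = 20 ≤ 27, user value 16 + 8 = 24.
A + J + R: effort 8 + 8 + 9 = 25 ≤ 27, user value 6 + 16 + 10 = 32.
J + R: effort 8 + 9 = 17 ≤ 27, user value 16 + 10 = 26.
Best is A, J, and R with total user value 32.

32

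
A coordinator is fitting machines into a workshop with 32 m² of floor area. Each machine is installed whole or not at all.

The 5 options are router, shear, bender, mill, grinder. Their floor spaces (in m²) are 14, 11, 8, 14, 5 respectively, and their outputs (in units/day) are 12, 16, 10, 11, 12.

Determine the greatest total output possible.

40

Treat it as a binary knapsack problem.
Allowing fractional choices, the relaxed optimum would be about 44.9, but machines are indivisible.
shear + mill + grinder: floor space 11 + 14 + 5 = 30 ≤ 32, output 16 + 11 + 12 = 39.
shear + bender + grinder: floor space 11 + 8 + 5 = 24 ≤ 32, output 16 + 10 + 12 = 38.
router + shear + grinder: floor space 14 + 11 + 5 = 30 ≤ 32, output 12 + 16 + 12 = 40.
Best is router, shear, and grinder with total output 40.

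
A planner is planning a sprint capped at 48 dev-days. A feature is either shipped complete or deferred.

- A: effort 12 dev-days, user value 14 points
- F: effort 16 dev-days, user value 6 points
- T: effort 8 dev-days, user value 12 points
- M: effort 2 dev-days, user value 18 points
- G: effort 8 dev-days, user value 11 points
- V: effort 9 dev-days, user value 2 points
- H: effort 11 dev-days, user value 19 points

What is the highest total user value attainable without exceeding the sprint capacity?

This is a 0-1 knapsack instance.
Take A, T, M, G, and H: effort 12 + 8 + 2 + 8 + 11 = 41 ≤ 48, user value 14 + 12 + 18 + 11 + 19 = 74.
No other feasible combination does better.

74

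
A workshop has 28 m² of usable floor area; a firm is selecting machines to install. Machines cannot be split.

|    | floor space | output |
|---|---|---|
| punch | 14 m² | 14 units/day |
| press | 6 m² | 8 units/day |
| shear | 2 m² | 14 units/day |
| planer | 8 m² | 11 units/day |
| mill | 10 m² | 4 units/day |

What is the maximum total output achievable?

press + shear + planer + mill: floor space 6 + 2 + 8 + 10 = 26 ≤ 28, output 8 + 14 + 11 + 4 = 37.
punch + shear + planer: floor space 14 + 2 + 8 = 24 ≤ 28, output 14 + 14 + 11 = 39.
punch + press + shear: floor space 14 + 6 + 2 = 22 ≤ 28, output 14 + 8 + 14 = 36.
Best is punch, shear, and planer with total output 39.

39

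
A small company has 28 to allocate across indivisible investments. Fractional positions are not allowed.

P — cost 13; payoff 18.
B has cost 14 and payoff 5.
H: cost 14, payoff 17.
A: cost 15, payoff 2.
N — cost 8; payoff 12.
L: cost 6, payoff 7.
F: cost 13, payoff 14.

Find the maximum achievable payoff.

Take P, N, and L: cost 13 + 8 + 6 = 27 ≤ 28, payoff 18 + 12 + 7 = 37.
No other feasible combination does better.

37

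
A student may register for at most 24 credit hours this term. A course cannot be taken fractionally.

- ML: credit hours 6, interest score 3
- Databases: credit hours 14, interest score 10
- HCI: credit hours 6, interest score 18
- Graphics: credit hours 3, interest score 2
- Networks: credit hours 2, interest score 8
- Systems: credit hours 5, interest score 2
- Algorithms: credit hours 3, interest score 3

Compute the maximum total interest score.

36

Allowing fractional choices, the relaxed optimum would be about 38.3, but courses are indivisible.
ML + HCI + Graphics + Networks + Algorithms: credit hours 6 + 6 + 3 + 2 + 3 = 20 ≤ 24, interest score 3 + 18 + 2 + 8 + 3 = 34.
Databases + HCI + Networks: credit hours 14 + 6 + 2 = 22 ≤ 24, interest score 10 + 18 + 8 = 36.
Best is Databases, HCI, and Networks with total interest score 36.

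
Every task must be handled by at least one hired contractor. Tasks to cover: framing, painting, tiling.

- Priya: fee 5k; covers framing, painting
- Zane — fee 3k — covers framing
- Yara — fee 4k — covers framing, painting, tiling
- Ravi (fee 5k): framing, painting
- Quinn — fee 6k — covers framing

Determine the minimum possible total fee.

Yara alone covers framing, painting, tiling — every task.
Total fee: 4.
No cover costs less than 4.

4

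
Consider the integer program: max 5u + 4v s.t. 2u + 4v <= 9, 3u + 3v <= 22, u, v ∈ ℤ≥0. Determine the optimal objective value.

Relaxing integrality, the LP optimum is 22.50 at (u,v) = (4.5, 0), which is not an integer point.
(u,v)=(4,0): 2·4+4·0=8≤9, 3·4+3·0=12≤22, objective 20.
(u,v)=(3,0): 2·3+4·0=6≤9, 3·3+3·0=9≤22, objective 15.
No feasible integer point exceeds 20.

20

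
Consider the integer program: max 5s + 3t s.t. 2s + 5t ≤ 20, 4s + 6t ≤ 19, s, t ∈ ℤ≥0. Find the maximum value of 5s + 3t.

The continuous relaxation peaks at (4.75, 0) with value 23.75; rounding to a feasible lattice point costs some objective.
(s,t)=(4,0): 2·4+5·0=8≤20, 4·4+6·0=16≤19, objective 20.
(s,t)=(3,1): 2·3+5·1=11≤20, 4·3+6·1=18≤19, objective 18.
(s,t)=(3,0): 2·3+5·0=6≤20, 4·3+6·0=12≤19, objective 15.
No feasible integer point exceeds 20.

20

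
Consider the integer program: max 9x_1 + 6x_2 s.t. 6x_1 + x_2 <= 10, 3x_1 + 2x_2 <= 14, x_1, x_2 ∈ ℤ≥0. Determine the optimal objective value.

42

(x_1,x_2)=(0,7): 6·0+1·7=7≤10, 3·0+2·7=14≤14, objective 42.
(x_1,x_2)=(0,6): 6·0+1·6=6≤10, 3·0+2·6=12≤14, objective 36.
Maximum is 42 at (x_1,x_2)=(0,7).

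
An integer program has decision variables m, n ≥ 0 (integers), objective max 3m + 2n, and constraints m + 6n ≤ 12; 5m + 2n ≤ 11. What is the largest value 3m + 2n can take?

(m,n)=(2,0) is feasible, giving 6.
(m,n)=(1,1) is feasible, giving 5.
(m,n)=(0,2) is feasible, giving 4.
(m,n)=(1,0) is feasible, giving 3.
The best lattice point is (2,0), giving 6.

6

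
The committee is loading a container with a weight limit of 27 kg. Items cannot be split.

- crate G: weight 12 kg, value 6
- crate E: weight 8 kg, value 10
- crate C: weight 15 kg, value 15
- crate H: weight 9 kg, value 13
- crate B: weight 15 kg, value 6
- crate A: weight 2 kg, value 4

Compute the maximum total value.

Treat it as a binary knapsack problem.
crate E + crate C + crate A: weight 8 + 15 + 2 = 25 ≤ 27, value 10 + 15 + 4 = 29.
crate C + crate H: weight 15 + 9 = 24 ≤ 27, value 15 + 13 = 28.
crate C + crate H + crate A: weight 15 + 9 + 2 = 26 ≤ 27, value 15 + 13 + 4 = 32.
Best is crate C, crate H, and crate A with total value 32.

32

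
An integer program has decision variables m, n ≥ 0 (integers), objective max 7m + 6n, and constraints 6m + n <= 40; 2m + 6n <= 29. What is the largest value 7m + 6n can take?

54

The continuous relaxation peaks at (6.21, 2.76) with value 60.03; rounding to a feasible lattice point costs some objective.
(m,n)=(6,2): 6·6+1·2=38≤40, 2·6+6·2=24≤29, objective 54.
(m,n)=(5,3): 6·5+1·3=33≤40, 2·5+6·3=28≤29, objective 53.
(m,n)=(6,1): 6·6+1·1=37≤40, 2·6+6·1=18≤29, objective 48.
(m,n)=(5,2): 6·5+1·2=32≤40, 2·5+6·2=22≤29, objective 47.
No feasible integer point exceeds 54.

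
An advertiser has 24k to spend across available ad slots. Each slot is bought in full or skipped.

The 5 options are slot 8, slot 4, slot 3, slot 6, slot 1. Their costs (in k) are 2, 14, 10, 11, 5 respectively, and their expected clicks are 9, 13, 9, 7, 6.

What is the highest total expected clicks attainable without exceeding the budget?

Treat it as a binary knapsack problem.
Take slot 8, slot 4, and slot 1: cost 2 + 14 + 5 = 21 ≤ 24, expected clicks 9 + 13 + 6 = 28.
No other feasible combination does better.

28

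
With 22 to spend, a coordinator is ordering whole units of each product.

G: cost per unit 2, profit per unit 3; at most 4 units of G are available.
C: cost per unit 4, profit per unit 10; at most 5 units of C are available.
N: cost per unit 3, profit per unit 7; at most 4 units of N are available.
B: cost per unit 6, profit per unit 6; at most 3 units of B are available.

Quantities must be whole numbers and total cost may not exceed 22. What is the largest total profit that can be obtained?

54

This is a bounded integer knapsack.
Take 4×C and 2×N: cost 22 ≤ 22, profit 4·10 + 2·7 = 54.
No other integer combination yields more.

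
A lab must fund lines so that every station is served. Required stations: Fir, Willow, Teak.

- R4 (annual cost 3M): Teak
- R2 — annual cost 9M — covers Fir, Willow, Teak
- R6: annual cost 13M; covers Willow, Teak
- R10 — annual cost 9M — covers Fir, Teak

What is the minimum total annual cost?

9

The greedy cost-per-new-station heuristic would pick R4 and R2 for 12, but a cheaper cover exists.
R2 alone covers Fir, Willow, Teak — every station.
Total annual cost: 9.
No cover costs less than 9.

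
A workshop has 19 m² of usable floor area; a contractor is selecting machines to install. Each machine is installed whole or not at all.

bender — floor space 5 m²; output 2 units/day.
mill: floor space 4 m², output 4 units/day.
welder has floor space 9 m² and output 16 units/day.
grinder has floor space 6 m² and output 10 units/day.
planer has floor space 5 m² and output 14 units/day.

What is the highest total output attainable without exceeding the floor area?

34

Allowing fractional choices, the relaxed optimum would be about 38.3, but machines are indivisible.
welder + planer: floor space 9 + 5 = 14 ≤ 19, output 16 + 14 = 30.
bender + welder + planer: floor space 5 + 9 + 5 = 19 ≤ 19, output 2 + 16 + 14 = 32.
mill + welder + planer: floor space 4 + 9 + 5 = 18 ≤ 19, output 4 + 16 + 14 = 34.
Best is mill, welder, and planer with total output 34.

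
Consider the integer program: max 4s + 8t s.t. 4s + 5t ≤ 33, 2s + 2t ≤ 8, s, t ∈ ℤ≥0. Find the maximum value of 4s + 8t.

(s,t)=(0,4) is feasible, giving 32.
(s,t)=(1,3) is feasible, giving 28.
(s,t)=(0,3) is feasible, giving 24.
The best lattice point is (0,4), giving 32.

32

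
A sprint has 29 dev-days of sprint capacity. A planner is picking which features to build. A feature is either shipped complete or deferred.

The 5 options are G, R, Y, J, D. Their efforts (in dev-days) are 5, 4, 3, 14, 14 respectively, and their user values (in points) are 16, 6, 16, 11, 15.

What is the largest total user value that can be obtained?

53

G + R + Y + D: effort 5 + 4 + 3 + 14 = 26 ≤ 29, user value 16 + 6 + 16 + 15 = 53.
G + Y + D: effort 5 + 3 + 14 = 22 ≤ 29, user value 16 + 16 + 15 = 47.
G + R + Y + J: effort 5 + 4 + 3 + 14 = 26 ≤ 29, user value 16 + 6 + 16 + 11 = 49.
Best is G, R, Y, and D with total user value 53.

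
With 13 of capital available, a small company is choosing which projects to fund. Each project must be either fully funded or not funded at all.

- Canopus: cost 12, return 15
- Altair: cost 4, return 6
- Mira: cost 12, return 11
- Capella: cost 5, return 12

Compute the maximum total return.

18

This is an integer program with binary decision variables.
Allowing fractional choices, the relaxed optimum would be about 23.0, but projects are indivisible.
Canopus: cost 12 ≤ 13, return 15.
Altair + Capella: cost 4 + 5 = 9 ≤ 13, return 6 + 12 = 18.
Capella: cost 5 ≤ 13, return 12.
Best is Altair and Capella with total return 18.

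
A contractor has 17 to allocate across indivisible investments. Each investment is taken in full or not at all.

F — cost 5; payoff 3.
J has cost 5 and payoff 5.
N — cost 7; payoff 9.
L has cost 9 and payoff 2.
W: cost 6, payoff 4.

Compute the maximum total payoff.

This is a 0-1 knapsack instance.
Take F, J, and N: cost 5 + 5 + 7 = 17 ≤ 17, payoff 3 + 5 + 9 = 17.
No other feasible combination does better.

17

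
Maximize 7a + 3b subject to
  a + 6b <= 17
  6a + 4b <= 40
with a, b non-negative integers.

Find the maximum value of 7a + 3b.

(a,b)=(6,1) is feasible, giving 45.
(a,b)=(6,0) is feasible, giving 42.
(a,b)=(5,2) is feasible, giving 41.
The best lattice point is (6,1), giving 45.

45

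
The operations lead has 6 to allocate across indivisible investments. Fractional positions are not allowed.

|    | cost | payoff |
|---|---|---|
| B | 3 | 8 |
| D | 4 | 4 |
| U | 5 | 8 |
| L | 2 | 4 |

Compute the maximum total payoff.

Treat it as a binary knapsack problem.
Allowing fractional choices, the relaxed optimum would be about 13.6, but investments are indivisible.
B: cost 3 ≤ 6, payoff 8.
B + L: cost 3 + 2 = 5 ≤ 6, payoff 8 + 4 = 12.
Best is B and L with total payoff 12.

12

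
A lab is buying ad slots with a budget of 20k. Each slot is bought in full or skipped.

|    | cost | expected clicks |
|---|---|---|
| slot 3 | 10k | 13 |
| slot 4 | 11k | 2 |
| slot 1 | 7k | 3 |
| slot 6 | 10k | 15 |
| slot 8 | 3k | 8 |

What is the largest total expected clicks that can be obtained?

28

Allowing fractional choices, the relaxed optimum would be about 32.1, but ad slots are indivisible.
slot 1 + slot 6 + slot 8: cost 7 + 10 + 3 = 20 ≤ 20, expected clicks 3 + 15 + 8 = 26.
slot 3 + slot 1 + slot 8: cost 10 + 7 + 3 = 20 ≤ 20, expected clicks 13 + 3 + 8 = 24.
slot 3 + slot 6: cost 10 + 10 = 20 ≤ 20, expected clicks 13 + 15 = 28.
Best is slot 3 and slot 6 with total expected clicks 28.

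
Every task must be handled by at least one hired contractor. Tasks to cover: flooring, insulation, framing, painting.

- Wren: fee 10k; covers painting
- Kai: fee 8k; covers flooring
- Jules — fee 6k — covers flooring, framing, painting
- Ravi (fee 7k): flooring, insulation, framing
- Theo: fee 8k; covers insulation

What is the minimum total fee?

Choose Jules and Ravi: together they cover flooring, insulation, framing, painting — every task.
Total fee: 6 + 7 = 13.
No cover costs less than 13.

13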